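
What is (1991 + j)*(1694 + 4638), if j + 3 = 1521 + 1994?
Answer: 34844996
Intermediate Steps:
j = 3512 (j = -3 + (1521 + 1994) = -3 + 3515 = 3512)
(1991 + j)*(1694 + 4638) = (1991 + 3512)*(1694 + 4638) = 5503*6332 = 34844996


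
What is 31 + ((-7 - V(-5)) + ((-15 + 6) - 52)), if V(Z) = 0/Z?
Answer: -37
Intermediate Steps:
V(Z) = 0
31 + ((-7 - V(-5)) + ((-15 + 6) - 52)) = 31 + ((-7 - 1*0) + ((-15 + 6) - 52)) = 31 + ((-7 + 0) + (-9 - 52)) = 31 + (-7 - 61) = 31 - 68 = -37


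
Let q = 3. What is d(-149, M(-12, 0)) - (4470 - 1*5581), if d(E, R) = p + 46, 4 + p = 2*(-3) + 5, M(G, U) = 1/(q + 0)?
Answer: 1152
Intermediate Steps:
M(G, U) = ⅓ (M(G, U) = 1/(3 + 0) = 1/3 = ⅓)
p = -5 (p = -4 + (2*(-3) + 5) = -4 + (-6 + 5) = -4 - 1 = -5)
d(E, R) = 41 (d(E, R) = -5 + 46 = 41)
d(-149, M(-12, 0)) - (4470 - 1*5581) = 41 - (4470 - 1*5581) = 41 - (4470 - 5581) = 41 - 1*(-1111) = 41 + 1111 = 1152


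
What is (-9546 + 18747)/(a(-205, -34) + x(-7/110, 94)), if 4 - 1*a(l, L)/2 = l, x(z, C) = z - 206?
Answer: 337370/7771 ≈ 43.414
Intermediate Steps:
x(z, C) = -206 + z
a(l, L) = 8 - 2*l
(-9546 + 18747)/(a(-205, -34) + x(-7/110, 94)) = (-9546 + 18747)/((8 - 2*(-205)) + (-206 - 7/110)) = 9201/((8 + 410) + (-206 - 7*1/110)) = 9201/(418 + (-206 - 7/110)) = 9201/(418 - 22667/110) = 9201/(23313/110) = 9201*(110/23313) = 337370/7771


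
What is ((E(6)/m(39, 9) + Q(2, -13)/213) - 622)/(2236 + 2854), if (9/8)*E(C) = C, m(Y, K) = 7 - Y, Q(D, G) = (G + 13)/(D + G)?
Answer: -3733/30540 ≈ -0.12223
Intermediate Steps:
Q(D, G) = (13 + G)/(D + G)
E(C) = 8*C/9
((E(6)/m(39, 9) + Q(2, -13)/213) - 622)/(2236 + 2854) = ((((8/9)*6)/(7 - 1*39) + ((13 - 13)/(2 - 13))/213) - 622)/(2236 + 2854) = ((16/(3*(7 - 39)) + (0/(-11))*(1/213)) - 622)/5090 = (((16/3)/(-32) - 1/11*0*(1/213)) - 622)*(1/5090) = (((16/3)*(-1/32) + 0*(1/213)) - 622)*(1/5090) = ((-⅙ + 0) - 622)*(1/5090) = (-⅙ - 622)*(1/5090) = -3733/6*1/5090 = -3733/30540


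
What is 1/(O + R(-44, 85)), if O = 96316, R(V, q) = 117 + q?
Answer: 1/96518 ≈ 1.0361e-5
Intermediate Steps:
1/(O + R(-44, 85)) = 1/(96316 + (117 + 85)) = 1/(96316 + 202) = 1/96518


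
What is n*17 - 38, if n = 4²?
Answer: 234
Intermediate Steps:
n = 16
n*17 - 38 = 16*17 - 38 = 272 - 38 = 234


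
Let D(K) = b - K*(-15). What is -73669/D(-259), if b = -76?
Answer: 73669/3961 ≈ 18.599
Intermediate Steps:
D(K) = -76 + 15*K (D(K) = -76 - K*(-15) = -76 - (-15)*K = -76 + 15*K)
-73669/D(-259) = -73669/(-76 + 15*(-259)) = -73669/(-76 - 3885) = -73669/(-3961) = -73669*(-1/3961) = 73669/3961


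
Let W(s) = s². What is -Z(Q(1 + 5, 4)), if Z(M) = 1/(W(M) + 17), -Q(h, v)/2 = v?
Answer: -1/81 ≈ -0.012346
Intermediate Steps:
Q(h, v) = -2*v
Z(M) = 1/(17 + M²) (Z(M) = 1/(M² + 17) = 1/(17 + M²))
-Z(Q(1 + 5, 4)) = -1/(17 + (-2*4)²) = -1/(17 + (-8)²) = -1/(17 + 64) = -1/81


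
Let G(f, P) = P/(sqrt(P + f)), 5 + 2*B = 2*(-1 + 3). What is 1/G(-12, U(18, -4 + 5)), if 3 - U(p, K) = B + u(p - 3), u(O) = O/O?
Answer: I*sqrt(38)/5 ≈ 1.2329*I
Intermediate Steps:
B = -1/2 (B = -5/2 + (2*(-1 + 3))/2 = -5/2 + (2*2)/2 = -5/2 + (1/2)*4 = -5/2 + 2 = -1/2 ≈ -0.50000)
u(O) = 1
U(p, K) = 5/2 (U(p, K) = 3 - (-1/2 + 1) = 3 - 1*1/2 = 3 - 1/2 = 5/2)
G(f, P) = P/sqrt(P + f)
1/G(-12, U(18, -4 + 5)) = 1/(5/(2*sqrt(5/2 - 12))) = 1/(5/(2*sqrt(-19/2))) = 1/(5*(-I*sqrt(38)/19)/2) = 1/(-5*I*sqrt(38)/38) = I*sqrt(38)/5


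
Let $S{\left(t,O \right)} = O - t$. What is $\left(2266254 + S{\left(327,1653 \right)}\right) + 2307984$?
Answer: $4575564$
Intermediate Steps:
$\left(2266254 + S{\left(327,1653 \right)}\right) + 2307984 = \left(2266254 + \left(1653 - 327\right)\right) + 2307984 = \left(2266254 + 1326\right) + 2307984 = 2267580 + 2307984 = 4575564$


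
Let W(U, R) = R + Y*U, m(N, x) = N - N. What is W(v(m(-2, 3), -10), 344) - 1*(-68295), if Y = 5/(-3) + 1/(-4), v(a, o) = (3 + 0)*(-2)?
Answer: 137301/2 ≈ 68651.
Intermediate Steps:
m(N, x) = 0
v(a, o) = -6 (v(a, o) = 3*(-2) = -6)
Y = -23/12 (Y = 5*(-⅓) + 1*(-¼) = -5/3 - ¼ = -23/12 ≈ -1.9167)
W(U, R) = R - 23*U/12
W(v(m(-2, 3), -10), 344) - 1*(-68295) = (344 - 23/12*(-6)) - 1*(-68295) = (344 + 23/2) + 68295 = 711/2 + 68295 = 137301/2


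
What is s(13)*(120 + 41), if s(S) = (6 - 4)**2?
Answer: 644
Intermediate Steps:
s(S) = 4 (s(S) = 2**2 = 4)
s(13)*(120 + 41) = 4*(120 + 41) = 4*161 = 644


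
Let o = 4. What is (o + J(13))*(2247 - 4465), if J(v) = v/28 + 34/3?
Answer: -1471643/42 ≈ -35039.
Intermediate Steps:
J(v) = 34/3 + v/28 (J(v) = v*(1/28) + 34*(⅓) = v/28 + 34/3 = 34/3 + v/28)
(o + J(13))*(2247 - 4465) = (4 + (34/3 + (1/28)*13))*(2247 - 4465) = (4 + (34/3 + 13/28))*(-2218) = (4 + 991/84)*(-2218) = (1327/84)*(-2218) = -1471643/42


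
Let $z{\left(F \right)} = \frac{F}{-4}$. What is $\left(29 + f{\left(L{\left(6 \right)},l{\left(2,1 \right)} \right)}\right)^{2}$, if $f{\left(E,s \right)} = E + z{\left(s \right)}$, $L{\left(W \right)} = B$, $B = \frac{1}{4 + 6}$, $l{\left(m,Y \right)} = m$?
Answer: $\frac{20449}{25} \approx 817.96$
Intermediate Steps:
$z{\left(F \right)} = - \frac{F}{4}$ ($z{\left(F \right)} = F \left(- \frac{1}{4}\right) = - \frac{F}{4}$)
$B = \frac{1}{10} \approx 0.1$
$L{\left(W \right)} = \frac{1}{10}$
$f{\left(E,s \right)} = E - \frac{s}{4}$
$\left(29 + f{\left(L{\left(6 \right)},l{\left(2,1 \right)} \right)}\right)^{2} = \left(29 + \left(\frac{1}{10} - \frac{1}{2}\right)\right)^{2} = \left(29 - \frac{2}{5}\right)^{2} = \left(\frac{143}{5}\right)^{2} = \frac{20449}{25}$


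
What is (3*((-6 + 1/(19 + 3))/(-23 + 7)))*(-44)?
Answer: -393/8 ≈ -49.125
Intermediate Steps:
(3*((-6 + 1/(19 + 3))/(-23 + 7)))*(-44) = (3*((-6 + 1/22)/(-16)))*(-44) = (3*((-6 + 1/22)*(-1/16)))*(-44) = (3*(-131/22*(-1/16)))*(-44) = (3*(131/352))*(-44) = (393/352)*(-44) = -393/8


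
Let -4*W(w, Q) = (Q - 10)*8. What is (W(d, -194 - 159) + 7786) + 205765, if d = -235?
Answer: 214277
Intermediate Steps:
W(w, Q) = 20 - 2*Q (W(w, Q) = -(Q - 10)*8/4 = -(-10 + Q)*8/4 = -(-80 + 8*Q)/4 = 20 - 2*Q)
(W(d, -194 - 159) + 7786) + 205765 = ((20 - 2*(-194 - 159)) + 7786) + 205765 = ((20 - 2*(-353)) + 7786) + 205765 = ((20 + 706) + 7786) + 205765 = (726 + 7786) + 205765 = 8512 + 205765 = 214277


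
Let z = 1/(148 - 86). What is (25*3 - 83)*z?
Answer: -4/31 ≈ -0.12903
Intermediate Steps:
z = 1/62 ≈ 0.016129
(25*3 - 83)*z = (25*3 - 83)*(1/62) = (75 - 83)*(1/62) = -8*1/62 = -4/31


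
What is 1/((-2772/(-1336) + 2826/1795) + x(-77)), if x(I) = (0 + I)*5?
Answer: -599530/228631231 ≈ -0.0026223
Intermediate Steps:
x(I) = 5*I (x(I) = I*5 = 5*I)
1/((-2772/(-1336) + 2826/1795) + x(-77)) = 1/((-2772/(-1336) + 2826/1795) + 5*(-77)) = 1/((-2772*(-1/1336) + 2826*(1/1795)) - 385) = 1/((693/334 + 2826/1795) - 385) = 1/(2187819/599530 - 385) = 1/(-228631231/599530) = -599530/228631231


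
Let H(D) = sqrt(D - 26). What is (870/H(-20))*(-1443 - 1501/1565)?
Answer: 8547924*I*sqrt(46)/313 ≈ 1.8522e+5*I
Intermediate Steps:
H(D) = sqrt(-26 + D)
(870/H(-20))*(-1443 - 1501/1565) = (870/(sqrt(-26 - 20)))*(-1443 - 1501/1565) = (870/(sqrt(-46)))*(-1443 - 1501*1/1565) = (870/((I*sqrt(46))))*(-1443 - 1501/1565) = (870*(-I*sqrt(46)/46))*(-2259796/1565) = -435*I*sqrt(46)/23*(-2259796/1565) = 8547924*I*sqrt(46)/313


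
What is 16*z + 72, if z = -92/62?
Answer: 1496/31 ≈ 48.258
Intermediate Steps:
z = -46/31 (z = -92*1/62 = -46/31 ≈ -1.4839)
16*z + 72 = 16*(-46/31) + 72 = -736/31 + 72 = 1496/31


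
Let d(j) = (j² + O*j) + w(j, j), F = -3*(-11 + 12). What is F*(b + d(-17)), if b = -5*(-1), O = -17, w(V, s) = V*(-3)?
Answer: -1902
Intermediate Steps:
w(V, s) = -3*V
b = 5
F = -3 (F = -3*1 = -3)
d(j) = j² - 20*j (d(j) = (j² - 17*j) - 3*j = j² - 20*j)
F*(b + d(-17)) = -3*(5 - 17*(-20 - 17)) = -3*(5 - 17*(-37)) = -3*(5 + 629) = -3*634 = -1902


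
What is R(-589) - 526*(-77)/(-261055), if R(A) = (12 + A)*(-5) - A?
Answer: 906864568/261055 ≈ 3473.8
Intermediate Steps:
R(A) = -60 - 6*A (R(A) = (-60 - 5*A) - A = -60 - 6*A)
R(-589) - 526*(-77)/(-261055) = (-60 - 6*(-589)) - 526*(-77)/(-261055) = (-60 + 3534) - (-40502)*(-1)/261055 = 3474 - 1*40502/261055 = 3474 - 40502/261055 = 906864568/261055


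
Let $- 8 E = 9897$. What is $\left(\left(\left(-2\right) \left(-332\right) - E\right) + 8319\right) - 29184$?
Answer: $- \frac{151711}{8} \approx -18964.0$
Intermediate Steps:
$E = - \frac{9897}{8}$ ($E = \left(- \frac{1}{8}\right) 9897 = - \frac{9897}{8} \approx -1237.1$)
$\left(\left(\left(-2\right) \left(-332\right) - E\right) + 8319\right) - 29184 = \left(\left(\left(-2\right) \left(-332\right) - - \frac{9897}{8}\right) + 8319\right) - 29184 = \left(\left(664 + \frac{9897}{8}\right) + 8319\right) - 29184 = \left(\frac{15209}{8} + 8319\right) - 29184 = \frac{81761}{8} - 29184 = - \frac{151711}{8}$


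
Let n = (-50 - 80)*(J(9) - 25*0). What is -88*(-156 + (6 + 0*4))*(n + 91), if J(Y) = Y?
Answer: -14242800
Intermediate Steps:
n = -1170 (n = (-50 - 80)*(9 - 25*0) = -130*(9 + 0) = -130*9 = -1170)
-88*(-156 + (6 + 0*4))*(n + 91) = -88*(-156 + (6 + 0*4))*(-1170 + 91) = -88*(-156 + (6 + 0))*(-1079) = -88*(-156 + 6)*(-1079) = -(-13200)*(-1079) = -88*161850 = -14242800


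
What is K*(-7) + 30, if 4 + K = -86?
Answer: 660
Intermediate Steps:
K = -90 (K = -4 - 86 = -90)
K*(-7) + 30 = -90*(-7) + 30 = 630 + 30 = 660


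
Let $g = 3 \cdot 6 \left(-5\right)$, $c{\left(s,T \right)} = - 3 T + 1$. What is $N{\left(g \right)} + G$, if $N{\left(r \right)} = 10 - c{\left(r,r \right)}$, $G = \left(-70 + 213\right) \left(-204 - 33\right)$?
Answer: $-34152$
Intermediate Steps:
$c{\left(s,T \right)} = 1 - 3 T$
$g = -90$ ($g = 18 \left(-5\right) = -90$)
$G = -33891$ ($G = 143 \left(-237\right) = -33891$)
$N{\left(r \right)} = 9 + 3 r$ ($N{\left(r \right)} = 10 - \left(1 - 3 r\right) = 10 + \left(-1 + 3 r\right) = 9 + 3 r$)
$N{\left(g \right)} + G = \left(9 + 3 \left(-90\right)\right) - 33891 = \left(9 - 270\right) - 33891 = -261 - 33891 = -34152$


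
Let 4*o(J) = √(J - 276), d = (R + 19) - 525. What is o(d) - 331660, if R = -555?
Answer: -331660 + I*√1337/4 ≈ -3.3166e+5 + 9.1413*I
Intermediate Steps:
d = -1061 (d = (-555 + 19) - 525 = -536 - 525 = -1061)
o(J) = √(-276 + J)/4 (o(J) = √(J - 276)/4 = √(-276 + J)/4)
o(d) - 331660 = √(-276 - 1061)/4 - 331660 = √(-1337)/4 - 331660 = (I*√1337)/4 - 331660 = I*√1337/4 - 331660 = -331660 + I*√1337/4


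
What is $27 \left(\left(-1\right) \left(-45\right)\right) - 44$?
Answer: $1171$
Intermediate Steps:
$27 \left(\left(-1\right) \left(-45\right)\right) - 44 = 27 \cdot 45 - 44 = 1215 - 44 = 1171$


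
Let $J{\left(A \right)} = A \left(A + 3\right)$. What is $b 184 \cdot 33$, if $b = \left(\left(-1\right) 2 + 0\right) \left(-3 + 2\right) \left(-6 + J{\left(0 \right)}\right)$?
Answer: $-72864$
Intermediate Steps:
$J{\left(A \right)} = A \left(3 + A\right)$
$b = -12$ ($b = \left(\left(-1\right) 2 + 0\right) \left(-3 + 2\right) \left(-6 + 0 \left(3 + 0\right)\right) = \left(-2 + 0\right) \left(-1\right) \left(-6 + 0 \cdot 3\right) = \left(-2\right) \left(-1\right) \left(-6 + 0\right) = 2 \left(-6\right) = -12$)
$b 184 \cdot 33 = \left(-12\right) 184 \cdot 33 = \left(-2208\right) 33 = -72864$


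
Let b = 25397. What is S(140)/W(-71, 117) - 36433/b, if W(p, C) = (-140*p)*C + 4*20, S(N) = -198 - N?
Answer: -21191174583/14769117410 ≈ -1.4348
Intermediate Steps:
W(p, C) = 80 - 140*C*p (W(p, C) = -140*C*p + 80 = 80 - 140*C*p)
S(140)/W(-71, 117) - 36433/b = (-198 - 1*140)/(80 - 140*117*(-71)) - 36433/25397 = (-198 - 140)/(80 + 1162980) - 36433*1/25397 = -338/1163060 - 36433/25397 = -338*1/1163060 - 36433/25397 = -169/581530 - 36433/25397 = -21191174583/14769117410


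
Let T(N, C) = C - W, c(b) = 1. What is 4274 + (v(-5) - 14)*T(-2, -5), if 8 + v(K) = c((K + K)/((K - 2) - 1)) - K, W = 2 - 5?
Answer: 4306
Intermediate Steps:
W = -3
v(K) = -7 - K (v(K) = -8 + (1 - K) = -7 - K)
T(N, C) = 3 + C (T(N, C) = C - 1*(-3) = C + 3 = 3 + C)
4274 + (v(-5) - 14)*T(-2, -5) = 4274 + ((-7 - 1*(-5)) - 14)*(3 - 5) = 4274 + ((-7 + 5) - 14)*(-2) = 4274 + (-2 - 14)*(-2) = 4274 - 16*(-2) = 4274 + 32 = 4306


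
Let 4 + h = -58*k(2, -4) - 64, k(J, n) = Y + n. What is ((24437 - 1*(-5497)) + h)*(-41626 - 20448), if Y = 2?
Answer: -1861102668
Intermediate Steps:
k(J, n) = 2 + n
h = 48 (h = -4 + (-58*(2 - 4) - 64) = -4 + (-58*(-2) - 64) = -4 + (116 - 64) = -4 + 52 = 48)
((24437 - 1*(-5497)) + h)*(-41626 - 20448) = ((24437 - 1*(-5497)) + 48)*(-41626 - 20448) = ((24437 + 5497) + 48)*(-62074) = (29934 + 48)*(-62074) = 29982*(-62074) = -1861102668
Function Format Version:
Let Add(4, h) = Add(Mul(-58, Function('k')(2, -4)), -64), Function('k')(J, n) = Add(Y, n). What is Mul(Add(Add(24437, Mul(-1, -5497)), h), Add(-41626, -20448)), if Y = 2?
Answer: -1861102668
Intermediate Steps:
Function('k')(J, n) = Add(2, n)
h = 48 (h = Add(-4, Add(Mul(-58, Add(2, -4)), -64)) = Add(-4, Add(Mul(-58, -2), -64)) = Add(-4, Add(116, -64)) = Add(-4, 52) = 48)
Mul(Add(Add(24437, Mul(-1, -5497)), h), Add(-41626, -20448)) = Mul(Add(Add(24437, Mul(-1, -5497)), 48), Add(-41626, -20448)) = Mul(Add(Add(24437, 5497), 48), -62074) = Mul(Add(29934, 48), -62074) = Mul(29982, -62074) = -1861102668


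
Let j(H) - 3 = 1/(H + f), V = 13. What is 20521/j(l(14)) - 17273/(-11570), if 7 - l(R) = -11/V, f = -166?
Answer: 97651644327/14242670 ≈ 6856.3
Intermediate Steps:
l(R) = 102/13 (l(R) = 7 - (-11)/13 = 7 - 1*(-11/13) = 7 + 11/13 = 102/13)
j(H) = 3 + 1/(-166 + H) (j(H) = 3 + 1/(H - 166) = 3 + 1/(-166 + H))
20521/j(l(14)) - 17273/(-11570) = 20521/(((-497 + 3*(102/13))/(-166 + 102/13))) - 17273/(-11570) = 20521/(((-497 + 306/13)/(-2056/13))) - 17273*(-1/11570) = 20521/((-13/2056*(-6155/13))) + 17273/11570 = 20521/(6155/2056) + 17273/11570 = 20521*(2056/6155) + 17273/11570 = 42191176/6155 + 17273/11570 = 97651644327/14242670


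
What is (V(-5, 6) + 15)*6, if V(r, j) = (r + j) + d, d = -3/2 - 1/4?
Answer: 171/2 ≈ 85.500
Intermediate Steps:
d = -7/4 (d = -3*½ - 1*¼ = -3/2 - ¼ = -7/4 ≈ -1.7500)
V(r, j) = -7/4 + j + r (V(r, j) = (r + j) - 7/4 = (j + r) - 7/4 = -7/4 + j + r)
(V(-5, 6) + 15)*6 = ((-7/4 + 6 - 5) + 15)*6 = (-¾ + 15)*6 = (57/4)*6 = 171/2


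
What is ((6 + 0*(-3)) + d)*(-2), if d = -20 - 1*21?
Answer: 70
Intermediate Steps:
d = -41 (d = -20 - 21 = -41)
((6 + 0*(-3)) + d)*(-2) = ((6 + 0*(-3)) - 41)*(-2) = ((6 + 0) - 41)*(-2) = (6 - 41)*(-2) = -35*(-2) = 70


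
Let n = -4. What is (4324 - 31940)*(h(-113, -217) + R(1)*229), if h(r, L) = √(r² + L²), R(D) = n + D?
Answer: 18972192 - 4777568*√2 ≈ 1.2216e+7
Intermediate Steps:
R(D) = -4 + D
h(r, L) = √(L² + r²)
(4324 - 31940)*(h(-113, -217) + R(1)*229) = (4324 - 31940)*(√((-217)² + (-113)²) + (-4 + 1)*229) = -27616*(√(47089 + 12769) - 3*229) = -27616*(√59858 - 687) = -27616*(173*√2 - 687) = -27616*(-687 + 173*√2) = 18972192 - 4777568*√2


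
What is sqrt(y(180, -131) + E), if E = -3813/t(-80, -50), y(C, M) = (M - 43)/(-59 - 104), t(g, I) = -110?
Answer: sqrt(11487015870)/17930 ≈ 5.9776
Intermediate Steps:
y(C, M) = 43/163 - M/163 (y(C, M) = (-43 + M)/(-163) = (-43 + M)*(-1/163) = 43/163 - M/163)
E = 3813/110 (E = -3813/(-110) = -3813*(-1/110) = 3813/110 ≈ 34.664)
sqrt(y(180, -131) + E) = sqrt((43/163 - 1/163*(-131)) + 3813/110) = sqrt((43/163 + 131/163) + 3813/110) = sqrt(174/163 + 3813/110) = sqrt(640659/17930) = sqrt(11487015870)/17930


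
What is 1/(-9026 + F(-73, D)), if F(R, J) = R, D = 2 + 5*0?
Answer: -1/9099 ≈ -0.00010990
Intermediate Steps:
D = 2 (D = 2 + 0 = 2)
1/(-9026 + F(-73, D)) = 1/(-9026 - 73) = 1/(-9099) = -1/9099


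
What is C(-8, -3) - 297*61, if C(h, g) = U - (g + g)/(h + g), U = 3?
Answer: -199260/11 ≈ -18115.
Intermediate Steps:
C(h, g) = 3 - 2*g/(g + h) (C(h, g) = 3 - (g + g)/(h + g) = 3 - 2*g/(g + h))
C(-8, -3) - 297*61 = (-3 + 3*(-8))/(-3 - 8) - 297*61 = (-3 - 24)/(-11) - 18117 = -1/11*(-27) - 18117 = 27/11 - 18117 = -199260/11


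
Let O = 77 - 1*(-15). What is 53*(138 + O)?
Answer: 12190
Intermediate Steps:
O = 92 (O = 77 + 15 = 92)
53*(138 + O) = 53*(138 + 92) = 53*230 = 12190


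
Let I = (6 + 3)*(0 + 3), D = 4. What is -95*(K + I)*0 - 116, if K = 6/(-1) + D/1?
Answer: -116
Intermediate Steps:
K = -2 (K = 6/(-1) + 4/1 = 6*(-1) + 4*1 = -6 + 4 = -2)
I = 27 (I = 9*3 = 27)
-95*(K + I)*0 - 116 = -95*(-2 + 27)*0 - 116 = -2375*0 - 116 = -95*0 - 116 = 0 - 116 = -116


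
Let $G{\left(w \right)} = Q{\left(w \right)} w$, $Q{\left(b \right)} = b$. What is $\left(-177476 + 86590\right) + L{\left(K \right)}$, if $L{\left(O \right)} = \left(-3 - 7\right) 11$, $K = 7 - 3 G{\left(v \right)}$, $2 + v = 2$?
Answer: $-90996$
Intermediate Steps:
$v = 0$ ($v = -2 + 2 = 0$)
$G{\left(w \right)} = w^{2}$ ($G{\left(w \right)} = w w = w^{2}$)
$K = 7$ ($K = 7 - 3 \cdot 0^{2} = 7 - 0 = 7 + 0 = 7$)
$L{\left(O \right)} = -110$ ($L{\left(O \right)} = \left(-10\right) 11 = -110$)
$\left(-177476 + 86590\right) + L{\left(K \right)} = \left(-177476 + 86590\right) - 110 = -90886 - 110 = -90996$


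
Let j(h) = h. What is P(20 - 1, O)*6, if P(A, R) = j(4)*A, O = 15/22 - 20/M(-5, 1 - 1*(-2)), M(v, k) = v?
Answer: 456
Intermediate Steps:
O = 103/22 (O = 15/22 - 20/(-5) = 15*(1/22) - 20*(-1/5) = 15/22 + 4 = 103/22 ≈ 4.6818)
P(A, R) = 4*A
P(20 - 1, O)*6 = (4*(20 - 1))*6 = (4*19)*6 = 76*6 = 456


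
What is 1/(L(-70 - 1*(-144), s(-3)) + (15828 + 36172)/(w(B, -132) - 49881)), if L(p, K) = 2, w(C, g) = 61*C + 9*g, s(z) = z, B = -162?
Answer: 60951/69902 ≈ 0.87195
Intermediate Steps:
w(C, g) = 9*g + 61*C
1/(L(-70 - 1*(-144), s(-3)) + (15828 + 36172)/(w(B, -132) - 49881)) = 1/(2 + (15828 + 36172)/((9*(-132) + 61*(-162)) - 49881)) = 1/(2 + 52000/((-1188 - 9882) - 49881)) = 1/(2 + 52000/(-11070 - 49881)) = 1/(2 + 52000/(-60951)) = 1/(2 + 52000*(-1/60951)) = 1/(2 - 52000/60951) = 1/(69902/60951) = 60951/69902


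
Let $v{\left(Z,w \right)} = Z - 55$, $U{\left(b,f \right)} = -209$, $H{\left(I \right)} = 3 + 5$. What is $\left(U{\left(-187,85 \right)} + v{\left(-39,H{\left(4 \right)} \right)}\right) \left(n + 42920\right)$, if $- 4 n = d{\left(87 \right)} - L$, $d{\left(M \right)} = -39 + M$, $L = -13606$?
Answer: $- \frac{23940939}{2} \approx -1.197 \cdot 10^{7}$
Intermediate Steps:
$H{\left(I \right)} = 8$
$v{\left(Z,w \right)} = -55 + Z$
$n = - \frac{6827}{2}$ ($n = - \frac{\left(-39 + 87\right) - -13606}{4} = - \frac{48 + 13606}{4} = \left(- \frac{1}{4}\right) 13654 = - \frac{6827}{2} \approx -3413.5$)
$\left(U{\left(-187,85 \right)} + v{\left(-39,H{\left(4 \right)} \right)}\right) \left(n + 42920\right) = \left(-209 - 94\right) \left(- \frac{6827}{2} + 42920\right) = \left(-209 - 94\right) \frac{79013}{2} = \left(-303\right) \frac{79013}{2} = - \frac{23940939}{2}$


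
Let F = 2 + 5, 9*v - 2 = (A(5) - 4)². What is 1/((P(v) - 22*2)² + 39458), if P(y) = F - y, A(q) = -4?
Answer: 9/372811 ≈ 2.4141e-5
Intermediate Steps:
v = 22/3 (v = 2/9 + (-4 - 4)²/9 = 2/9 + (⅑)*(-8)² = 2/9 + (⅑)*64 = 2/9 + 64/9 = 22/3 ≈ 7.3333)
F = 7
P(y) = 7 - y
1/((P(v) - 22*2)² + 39458) = 1/(((7 - 1*22/3) - 22*2)² + 39458) = 1/(((7 - 22/3) - 44)² + 39458) = 1/((-⅓ - 44)² + 39458) = 1/((-133/3)² + 39458) = 1/(17689/9 + 39458) = 1/(372811/9) = 9/372811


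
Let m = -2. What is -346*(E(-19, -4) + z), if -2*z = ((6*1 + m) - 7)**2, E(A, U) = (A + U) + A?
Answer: 16089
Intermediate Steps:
E(A, U) = U + 2*A
z = -9/2 (z = -((6*1 - 2) - 7)**2/2 = -((6 - 2) - 7)**2/2 = -(4 - 7)**2/2 = -1/2*(-3)**2 = -1/2*9 = -9/2 ≈ -4.5000)
-346*(E(-19, -4) + z) = -346*((-4 + 2*(-19)) - 9/2) = -346*((-4 - 38) - 9/2) = -346*(-42 - 9/2) = -346*(-93/2) = 16089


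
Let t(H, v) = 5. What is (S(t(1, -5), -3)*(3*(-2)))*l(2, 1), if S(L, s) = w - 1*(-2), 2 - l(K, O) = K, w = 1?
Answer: 0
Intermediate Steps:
l(K, O) = 2 - K
S(L, s) = 3 (S(L, s) = 1 - 1*(-2) = 1 + 2 = 3)
(S(t(1, -5), -3)*(3*(-2)))*l(2, 1) = (3*(3*(-2)))*(2 - 1*2) = (3*(-6))*(2 - 2) = -18*0 = 0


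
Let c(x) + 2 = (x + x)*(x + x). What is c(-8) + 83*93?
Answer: 7973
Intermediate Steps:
c(x) = -2 + 4*x² (c(x) = -2 + (x + x)*(x + x) = -2 + (2*x)*(2*x) = -2 + 4*x²)
c(-8) + 83*93 = (-2 + 4*(-8)²) + 83*93 = (-2 + 4*64) + 7719 = (-2 + 256) + 7719 = 254 + 7719 = 7973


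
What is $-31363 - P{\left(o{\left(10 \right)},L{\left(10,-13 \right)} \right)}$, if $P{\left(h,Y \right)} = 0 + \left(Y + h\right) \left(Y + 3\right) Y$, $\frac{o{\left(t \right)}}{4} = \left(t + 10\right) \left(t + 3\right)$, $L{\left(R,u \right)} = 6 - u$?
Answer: $-474025$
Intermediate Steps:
$o{\left(t \right)} = 4 \left(3 + t\right) \left(10 + t\right)$ ($o{\left(t \right)} = 4 \left(t + 10\right) \left(t + 3\right) = 4 \left(10 + t\right) \left(3 + t\right) = 4 \left(3 + t\right) \left(10 + t\right)$)
$P{\left(h,Y \right)} = Y \left(3 + Y\right) \left(Y + h\right)$ ($P{\left(h,Y \right)} = 0 + \left(Y + h\right) \left(3 + Y\right) Y = 0 + \left(3 + Y\right) \left(Y + h\right) Y = 0 + Y \left(3 + Y\right) \left(Y + h\right) = Y \left(3 + Y\right) \left(Y + h\right)$)
$-31363 - P{\left(o{\left(10 \right)},L{\left(10,-13 \right)} \right)} = -31363 - \left(6 - -13\right) \left(\left(6 - -13\right)^{2} + 3 \left(6 - -13\right) + 3 \left(120 + 4 \cdot 10^{2} + 52 \cdot 10\right) + \left(6 - -13\right) \left(120 + 4 \cdot 10^{2} + 52 \cdot 10\right)\right) = -31363 - \left(6 + 13\right) \left(\left(6 + 13\right)^{2} + 3 \left(6 + 13\right) + 3 \left(120 + 4 \cdot 100 + 520\right) + \left(6 + 13\right) \left(120 + 4 \cdot 100 + 520\right)\right) = -31363 - 19 \left(19^{2} + 3 \cdot 19 + 3 \left(120 + 400 + 520\right) + 19 \left(120 + 400 + 520\right)\right) = -31363 - 19 \left(361 + 57 + 3 \cdot 1040 + 19 \cdot 1040\right) = -31363 - 19 \left(361 + 57 + 3120 + 19760\right) = -31363 - 19 \cdot 23298 = -31363 - 442662 = -474025$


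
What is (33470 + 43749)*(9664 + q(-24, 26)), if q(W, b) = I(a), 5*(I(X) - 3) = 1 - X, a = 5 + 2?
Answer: 3731917051/5 ≈ 7.4638e+8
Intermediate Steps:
a = 7
I(X) = 16/5 - X/5 (I(X) = 3 + (1 - X)/5 = 3 + (⅕ - X/5) = 16/5 - X/5)
q(W, b) = 9/5 (q(W, b) = 16/5 - ⅕*7 = 16/5 - 7/5 = 9/5)
(33470 + 43749)*(9664 + q(-24, 26)) = (33470 + 43749)*(9664 + 9/5) = 77219*(48329/5) = 3731917051/5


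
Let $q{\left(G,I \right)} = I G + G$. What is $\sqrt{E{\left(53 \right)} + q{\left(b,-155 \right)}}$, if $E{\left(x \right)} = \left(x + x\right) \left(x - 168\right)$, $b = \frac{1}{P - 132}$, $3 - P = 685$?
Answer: $\frac{i \sqrt{16687851}}{37} \approx 110.41 i$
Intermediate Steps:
$P = -682$ ($P = 3 - 685 = -682$)
$b = - \frac{1}{814}$ ($b = \frac{1}{-682 - 132} = \frac{1}{-814} = - \frac{1}{814} \approx -0.0012285$)
$E{\left(x \right)} = 2 x \left(-168 + x\right)$
$q{\left(G,I \right)} = G + G I$ ($q{\left(G,I \right)} = G I + G = G + G I$)
$\sqrt{E{\left(53 \right)} + q{\left(b,-155 \right)}} = \sqrt{2 \cdot 53 \left(-168 + 53\right) - \frac{1 - 155}{814}} = \sqrt{2 \cdot 53 \left(-115\right) - - \frac{7}{37}} = \sqrt{-12190 + \frac{7}{37}} = \sqrt{- \frac{451023}{37}} = \frac{i \sqrt{16687851}}{37}$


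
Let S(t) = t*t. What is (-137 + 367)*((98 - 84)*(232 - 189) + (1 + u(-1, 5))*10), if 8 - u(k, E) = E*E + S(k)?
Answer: 99360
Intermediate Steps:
S(t) = t²
u(k, E) = 8 - E² - k² (u(k, E) = 8 - (E*E + k²) = 8 - (E² + k²) = 8 + (-E² - k²) = 8 - E² - k²)
(-137 + 367)*((98 - 84)*(232 - 189) + (1 + u(-1, 5))*10) = (-137 + 367)*((98 - 84)*(232 - 189) + (1 + (8 - 1*5² - 1*(-1)²))*10) = 230*(14*43 + (1 + (8 - 1*25 - 1*1))*10) = 230*(602 + (1 + (8 - 25 - 1))*10) = 230*(602 + (1 - 18)*10) = 230*(602 - 17*10) = 230*(602 - 170) = 230*432 = 99360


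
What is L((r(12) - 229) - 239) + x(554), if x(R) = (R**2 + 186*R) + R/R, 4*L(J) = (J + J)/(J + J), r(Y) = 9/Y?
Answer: 1639845/4 ≈ 4.0996e+5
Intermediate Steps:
L(J) = 1/4 (L(J) = ((J + J)/(J + J))/4 = ((2*J)/((2*J)))/4 = ((2*J)*(1/(2*J)))/4 = (1/4)*1 = 1/4)
x(R) = 1 + R**2 + 186*R (x(R) = (R**2 + 186*R) + 1 = 1 + R**2 + 186*R)
L((r(12) - 229) - 239) + x(554) = 1/4 + (1 + 554**2 + 186*554) = 1/4 + (1 + 306916 + 103044) = 1/4 + 409961 = 1639845/4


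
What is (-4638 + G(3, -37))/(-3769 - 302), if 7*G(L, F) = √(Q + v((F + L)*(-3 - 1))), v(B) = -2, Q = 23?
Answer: 1546/1357 - √21/28497 ≈ 1.1391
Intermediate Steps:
G(L, F) = √21/7 (G(L, F) = √(23 - 2)/7 = √21/7)
(-4638 + G(3, -37))/(-3769 - 302) = (-4638 + √21/7)/(-3769 - 302) = (-4638 + √21/7)/(-4071) = (-4638 + √21/7)*(-1/4071) = 1546/1357 - √21/28497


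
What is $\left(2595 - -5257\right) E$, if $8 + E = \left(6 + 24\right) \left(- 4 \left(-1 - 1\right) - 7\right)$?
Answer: $172744$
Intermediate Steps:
$E = 22$ ($E = -8 + \left(6 + 24\right) \left(- 4 \left(-1 - 1\right) - 7\right) = -8 + 30 \left(\left(-4\right) \left(-2\right) - 7\right) = -8 + 30 \left(8 - 7\right) = -8 + 30 \cdot 1 = -8 + 30 = 22$)
$\left(2595 - -5257\right) E = \left(2595 - -5257\right) 22 = \left(2595 + 5257\right) 22 = 7852 \cdot 22 = 172744$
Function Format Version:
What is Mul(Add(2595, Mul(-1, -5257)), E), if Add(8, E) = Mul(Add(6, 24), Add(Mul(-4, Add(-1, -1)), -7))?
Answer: 172744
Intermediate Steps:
E = 22 (E = Add(-8, Mul(Add(6, 24), Add(Mul(-4, Add(-1, -1)), -7))) = Add(-8, Mul(30, Add(Mul(-4, -2), -7))) = Add(-8, Mul(30, Add(8, -7))) = Add(-8, Mul(30, 1)) = Add(-8, 30) = 22)
Mul(Add(2595, Mul(-1, -5257)), E) = Mul(Add(2595, Mul(-1, -5257)), 22) = Mul(Add(2595, 5257), 22) = Mul(7852, 22) = 172744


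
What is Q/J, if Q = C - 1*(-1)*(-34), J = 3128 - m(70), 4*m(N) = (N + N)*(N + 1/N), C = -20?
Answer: -108/1355 ≈ -0.079705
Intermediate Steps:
m(N) = N*(N + 1/N)/2 (m(N) = ((N + N)*(N + 1/N))/4 = ((2*N)*(N + 1/N))/4 = (2*N*(N + 1/N))/4 = N*(N + 1/N)/2)
J = 1355/2 (J = 3128 - (½ + (½)*70²) = 3128 - (½ + (½)*4900) = 3128 - (½ + 2450) = 3128 - 1*4901/2 = 3128 - 4901/2 = 1355/2 ≈ 677.50)
Q = -54 (Q = -20 - 1*(-1)*(-34) = -20 + 1*(-34) = -20 - 34 = -54)
Q/J = -54/1355/2 = -54*2/1355 = -108/1355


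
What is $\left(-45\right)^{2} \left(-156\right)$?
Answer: $-315900$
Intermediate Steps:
$\left(-45\right)^{2} \left(-156\right) = 2025 \left(-156\right) = -315900$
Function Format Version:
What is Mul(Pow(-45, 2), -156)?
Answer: -315900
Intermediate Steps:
Mul(Pow(-45, 2), -156) = Mul(2025, -156) = -315900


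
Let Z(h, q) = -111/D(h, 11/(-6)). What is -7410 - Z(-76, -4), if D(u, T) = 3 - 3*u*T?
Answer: -3075261/415 ≈ -7410.3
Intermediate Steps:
D(u, T) = 3 - 3*T*u
Z(h, q) = -111/(3 + 11*h/2) (Z(h, q) = -111/(3 - 3*11/(-6)*h) = -111/(3 - 3*11*(-⅙)*h) = -111/(3 - 3*(-11/6)*h) = -111/(3 + 11*h/2))
-7410 - Z(-76, -4) = -7410 - (-222)/(6 + 11*(-76)) = -7410 - (-222)/(6 - 836) = -7410 - (-222)/(-830) = -7410 - (-222)*(-1)/830 = -7410 - 1*111/415 = -7410 - 111/415 = -3075261/415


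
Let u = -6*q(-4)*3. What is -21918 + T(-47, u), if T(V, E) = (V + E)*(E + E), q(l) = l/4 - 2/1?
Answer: -21162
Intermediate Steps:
q(l) = -2 + l/4 (q(l) = l*(¼) - 2*1 = l/4 - 2 = -2 + l/4)
u = 54 (u = -6*(-2 + (¼)*(-4))*3 = -6*(-2 - 1)*3 = -6*(-3)*3 = 18*3 = 54)
T(V, E) = 2*E*(E + V) (T(V, E) = (E + V)*(2*E) = 2*E*(E + V))
-21918 + T(-47, u) = -21918 + 2*54*(54 - 47) = -21918 + 2*54*7 = -21918 + 756 = -21162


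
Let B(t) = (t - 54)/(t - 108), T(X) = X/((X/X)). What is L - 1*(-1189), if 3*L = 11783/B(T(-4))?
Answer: 763291/87 ≈ 8773.5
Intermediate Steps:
T(X) = X (T(X) = X/1 = X*1 = X)
B(t) = (-54 + t)/(-108 + t)
L = 659848/87 (L = (11783/(((-54 - 4)/(-108 - 4))))/3 = (11783/((-58/(-112))))/3 = (11783/((-1/112*(-58))))/3 = (11783/(29/56))/3 = (11783*(56/29))/3 = (1/3)*(659848/29) = 659848/87 ≈ 7584.5)
L - 1*(-1189) = 659848/87 - 1*(-1189) = 659848/87 + 1189 = 763291/87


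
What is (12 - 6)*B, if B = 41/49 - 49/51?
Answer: -620/833 ≈ -0.74430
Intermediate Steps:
B = -310/2499 (B = 41*(1/49) - 49*1/51 = 41/49 - 49/51 = -310/2499 ≈ -0.12405)
(12 - 6)*B = (12 - 6)*(-310/2499) = 6*(-310/2499) = -620/833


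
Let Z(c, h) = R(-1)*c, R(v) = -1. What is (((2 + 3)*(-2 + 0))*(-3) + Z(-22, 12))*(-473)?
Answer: -24596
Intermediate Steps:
Z(c, h) = -c
(((2 + 3)*(-2 + 0))*(-3) + Z(-22, 12))*(-473) = (((2 + 3)*(-2 + 0))*(-3) - 1*(-22))*(-473) = ((5*(-2))*(-3) + 22)*(-473) = (-10*(-3) + 22)*(-473) = (30 + 22)*(-473) = 52*(-473) = -24596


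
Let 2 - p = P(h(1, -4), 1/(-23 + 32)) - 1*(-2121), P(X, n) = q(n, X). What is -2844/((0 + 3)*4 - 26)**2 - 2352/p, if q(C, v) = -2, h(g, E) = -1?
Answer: -1389939/103733 ≈ -13.399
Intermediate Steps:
P(X, n) = -2
p = -2117 (p = 2 - (-2 - 1*(-2121)) = 2 - (-2 + 2121) = 2 - 1*2119 = 2 - 2119 = -2117)
-2844/((0 + 3)*4 - 26)**2 - 2352/p = -2844/((0 + 3)*4 - 26)**2 - 2352/(-2117) = -2844/(3*4 - 26)**2 - 2352*(-1/2117) = -2844/(12 - 26)**2 + 2352/2117 = -2844/((-14)**2) + 2352/2117 = -2844/196 + 2352/2117 = -2844*1/196 + 2352/2117 = -711/49 + 2352/2117 = -1389939/103733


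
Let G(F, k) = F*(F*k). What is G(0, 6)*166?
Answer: 0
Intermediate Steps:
G(F, k) = k*F**2
G(0, 6)*166 = (6*0**2)*166 = (6*0)*166 = 0*166 = 0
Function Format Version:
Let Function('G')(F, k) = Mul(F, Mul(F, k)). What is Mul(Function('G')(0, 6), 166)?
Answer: 0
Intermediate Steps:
Function('G')(F, k) = Mul(k, Pow(F, 2))
Mul(Function('G')(0, 6), 166) = Mul(Mul(6, Pow(0, 2)), 166) = Mul(Mul(6, 0), 166) = Mul(0, 166) = 0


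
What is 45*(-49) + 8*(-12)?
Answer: -2301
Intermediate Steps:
45*(-49) + 8*(-12) = -2205 - 96 = -2301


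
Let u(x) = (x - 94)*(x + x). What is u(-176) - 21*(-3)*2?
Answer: 95166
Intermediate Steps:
u(x) = 2*x*(-94 + x) (u(x) = (-94 + x)*(2*x) = 2*x*(-94 + x))
u(-176) - 21*(-3)*2 = 2*(-176)*(-94 - 176) - 21*(-3)*2 = 2*(-176)*(-270) - (-63)*2 = 95040 - 1*(-126) = 95040 + 126 = 95166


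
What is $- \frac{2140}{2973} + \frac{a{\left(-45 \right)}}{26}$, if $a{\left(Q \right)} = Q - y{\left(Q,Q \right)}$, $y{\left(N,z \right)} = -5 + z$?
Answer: $- \frac{40775}{77298} \approx -0.5275$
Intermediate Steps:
$a{\left(Q \right)} = 5$ ($a{\left(Q \right)} = Q - \left(-5 + Q\right) = 5$)
$- \frac{2140}{2973} + \frac{a{\left(-45 \right)}}{26} = - \frac{2140}{2973} + \frac{5}{26} = - \frac{40775}{77298}$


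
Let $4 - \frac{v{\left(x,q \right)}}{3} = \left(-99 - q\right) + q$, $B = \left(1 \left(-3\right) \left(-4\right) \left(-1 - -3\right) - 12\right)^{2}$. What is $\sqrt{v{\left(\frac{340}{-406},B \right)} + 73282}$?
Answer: $\sqrt{73591} \approx 271.28$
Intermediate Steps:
$B = 144$ ($B = \left(\left(-3\right) \left(-4\right) \left(-1 + 3\right) - 12\right)^{2} = \left(12 \cdot 2 - 12\right)^{2} = \left(24 - 12\right)^{2} = 12^{2} = 144$)
$v{\left(x,q \right)} = 309$ ($v{\left(x,q \right)} = 12 - 3 \left(\left(-99 - q\right) + q\right) = 12 - -297 = 12 + 297 = 309$)
$\sqrt{v{\left(\frac{340}{-406},B \right)} + 73282} = \sqrt{309 + 73282} = \sqrt{73591}$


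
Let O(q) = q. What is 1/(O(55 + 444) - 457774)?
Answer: -1/457275 ≈ -2.1869e-6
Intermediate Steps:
1/(O(55 + 444) - 457774) = 1/((55 + 444) - 457774) = 1/(499 - 457774) = 1/(-457275) = -1/457275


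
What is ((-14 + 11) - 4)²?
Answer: 49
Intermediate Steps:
((-14 + 11) - 4)² = (-3 - 4)² = (-7)² = 49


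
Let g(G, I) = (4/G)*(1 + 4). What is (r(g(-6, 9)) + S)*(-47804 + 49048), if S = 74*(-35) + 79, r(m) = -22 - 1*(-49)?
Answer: -3090096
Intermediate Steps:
g(G, I) = 20/G (g(G, I) = (4/G)*5 = 20/G)
r(m) = 27 (r(m) = -22 + 49 = 27)
S = -2511 (S = -2590 + 79 = -2511)
(r(g(-6, 9)) + S)*(-47804 + 49048) = (27 - 2511)*(-47804 + 49048) = -2484*1244 = -3090096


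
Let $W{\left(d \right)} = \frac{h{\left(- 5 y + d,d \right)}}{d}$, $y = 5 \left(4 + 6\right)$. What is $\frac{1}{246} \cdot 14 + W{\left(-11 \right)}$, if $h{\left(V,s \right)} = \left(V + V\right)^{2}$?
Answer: $- \frac{33515455}{1353} \approx -24771.0$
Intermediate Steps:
$y = 50$ ($y = 5 \cdot 10 = 50$)
$h{\left(V,s \right)} = 4 V^{2}$ ($h{\left(V,s \right)} = \left(2 V\right)^{2} = 4 V^{2}$)
$W{\left(d \right)} = \frac{4 \left(-250 + d\right)^{2}}{d}$ ($W{\left(d \right)} = \frac{4 \left(\left(-5\right) 50 + d\right)^{2}}{d} = \frac{4 \left(-250 + d\right)^{2}}{d}$)
$\frac{1}{246} \cdot 14 + W{\left(-11 \right)} = \frac{1}{246} \cdot 14 + \frac{4 \left(-250 - 11\right)^{2}}{-11} = \frac{1}{246} \cdot 14 + 4 \left(- \frac{1}{11}\right) \left(-261\right)^{2} = \frac{7}{123} + 4 \left(- \frac{1}{11}\right) 68121 = \frac{7}{123} - \frac{272484}{11} = - \frac{33515455}{1353}$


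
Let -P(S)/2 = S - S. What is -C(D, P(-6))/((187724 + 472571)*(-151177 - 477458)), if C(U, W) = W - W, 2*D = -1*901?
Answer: 0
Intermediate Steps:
P(S) = 0 (P(S) = -2*(S - S) = -2*0 = 0)
D = -901/2 (D = (-1*901)/2 = (1/2)*(-901) = -901/2 ≈ -450.50)
C(U, W) = 0
-C(D, P(-6))/((187724 + 472571)*(-151177 - 477458)) = -0/((187724 + 472571)*(-151177 - 477458)) = -0/(660295*(-628635)) = -0/(-415084547325) = -0*(-1)/415084547325 = -1*0 = 0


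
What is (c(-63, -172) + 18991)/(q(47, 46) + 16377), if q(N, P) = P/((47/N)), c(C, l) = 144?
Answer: 19135/16423 ≈ 1.1651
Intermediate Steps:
q(N, P) = N*P/47 (q(N, P) = P*(N/47) = N*P/47)
(c(-63, -172) + 18991)/(q(47, 46) + 16377) = (144 + 18991)/((1/47)*47*46 + 16377) = 19135/(46 + 16377) = 19135/16423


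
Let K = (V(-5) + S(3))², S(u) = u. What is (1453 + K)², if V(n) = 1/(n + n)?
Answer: 21357191881/10000 ≈ 2.1357e+6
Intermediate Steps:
V(n) = 1/(2*n)
K = 841/100 (K = ((½)/(-5) + 3)² = ((½)*(-⅕) + 3)² = (-⅒ + 3)² = (29/10)² = 841/100 ≈ 8.4100)
(1453 + K)² = (1453 + 841/100)² = (146141/100)² = 21357191881/10000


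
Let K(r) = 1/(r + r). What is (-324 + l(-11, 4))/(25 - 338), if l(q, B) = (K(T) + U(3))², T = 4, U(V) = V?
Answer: 20111/20032 ≈ 1.0039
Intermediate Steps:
K(r) = 1/(2*r)
l(q, B) = 625/64 (l(q, B) = ((½)/4 + 3)² = ((½)*(¼) + 3)² = (⅛ + 3)² = (25/8)² = 625/64)
(-324 + l(-11, 4))/(25 - 338) = (-324 + 625/64)/(25 - 338) = -20111/64/(-313) = -20111/64*(-1/313) = 20111/20032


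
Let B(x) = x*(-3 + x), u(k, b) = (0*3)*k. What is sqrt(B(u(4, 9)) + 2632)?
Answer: 2*sqrt(658) ≈ 51.303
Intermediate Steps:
u(k, b) = 0 (u(k, b) = 0*k = 0)
sqrt(B(u(4, 9)) + 2632) = sqrt(0*(-3 + 0) + 2632) = sqrt(0*(-3) + 2632) = sqrt(0 + 2632) = sqrt(2632) = 2*sqrt(658)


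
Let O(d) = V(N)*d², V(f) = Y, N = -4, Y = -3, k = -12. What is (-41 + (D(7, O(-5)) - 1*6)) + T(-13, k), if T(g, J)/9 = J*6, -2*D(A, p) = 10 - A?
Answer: -1393/2 ≈ -696.50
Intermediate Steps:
V(f) = -3
O(d) = -3*d²
D(A, p) = -5 + A/2 (D(A, p) = -(10 - A)/2 = -5 + A/2)
T(g, J) = 54*J (T(g, J) = 9*(J*6) = 9*(6*J) = 54*J)
(-41 + (D(7, O(-5)) - 1*6)) + T(-13, k) = (-41 + ((-5 + (½)*7) - 1*6)) + 54*(-12) = (-41 + ((-5 + 7/2) - 6)) - 648 = (-41 + (-3/2 - 6)) - 648 = (-41 - 15/2) - 648 = -97/2 - 648 = -1393/2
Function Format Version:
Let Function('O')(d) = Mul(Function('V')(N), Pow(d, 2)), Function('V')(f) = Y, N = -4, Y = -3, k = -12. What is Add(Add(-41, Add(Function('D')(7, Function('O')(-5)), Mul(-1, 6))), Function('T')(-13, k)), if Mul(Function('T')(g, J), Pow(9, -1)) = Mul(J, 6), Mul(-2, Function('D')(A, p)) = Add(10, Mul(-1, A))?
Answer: Rational(-1393, 2) ≈ -696.50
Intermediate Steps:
Function('V')(f) = -3
Function('O')(d) = Mul(-3, Pow(d, 2))
Function('D')(A, p) = Add(-5, Mul(Rational(1, 2), A)) (Function('D')(A, p) = Mul(Rational(-1, 2), Add(10, Mul(-1, A))) = Add(-5, Mul(Rational(1, 2), A)))
Function('T')(g, J) = Mul(54, J) (Function('T')(g, J) = Mul(9, Mul(J, 6)) = Mul(9, Mul(6, J)) = Mul(54, J))
Add(Add(-41, Add(Function('D')(7, Function('O')(-5)), Mul(-1, 6))), Function('T')(-13, k)) = Add(Add(-41, Add(Add(-5, Mul(Rational(1, 2), 7)), Mul(-1, 6))), Mul(54, -12)) = Add(Add(-41, Add(Add(-5, Rational(7, 2)), -6)), -648) = Add(Add(-41, Add(Rational(-3, 2), -6)), -648) = Add(Add(-41, Rational(-15, 2)), -648) = Add(Rational(-97, 2), -648) = Rational(-1393, 2)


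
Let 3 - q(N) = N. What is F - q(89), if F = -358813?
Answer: -358727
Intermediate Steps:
q(N) = 3 - N
F - q(89) = -358813 - (3 - 1*89) = -358813 - (3 - 89) = -358813 - 1*(-86) = -358813 + 86 = -358727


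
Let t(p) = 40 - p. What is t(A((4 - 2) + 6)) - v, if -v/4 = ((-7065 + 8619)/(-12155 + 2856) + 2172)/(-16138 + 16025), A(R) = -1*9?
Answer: -29294933/1050787 ≈ -27.879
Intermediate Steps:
A(R) = -9
v = 80783496/1050787 (v = -4*((-7065 + 8619)/(-12155 + 2856) + 2172)/(-16138 + 16025) = -4*(1554/(-9299) + 2172)/(-113) = -4*(1554*(-1/9299) + 2172)*(-1)/113 = -4*(-1554/9299 + 2172)*(-1)/113 = -80783496*(-1)/(9299*113) = -4*(-20195874/1050787) = 80783496/1050787 ≈ 76.879)
t(A((4 - 2) + 6)) - v = (40 - 1*(-9)) - 1*80783496/1050787 = (40 + 9) - 80783496/1050787 = 49 - 80783496/1050787 = -29294933/1050787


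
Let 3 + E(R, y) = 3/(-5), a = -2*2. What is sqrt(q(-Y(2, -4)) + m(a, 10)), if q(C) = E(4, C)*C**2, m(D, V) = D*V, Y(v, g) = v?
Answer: 4*I*sqrt(85)/5 ≈ 7.3756*I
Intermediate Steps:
a = -4
E(R, y) = -18/5 (E(R, y) = -3 + 3/(-5) = -3 - 1/5*3 = -3 - 3/5 = -18/5)
q(C) = -18*C**2/5
sqrt(q(-Y(2, -4)) + m(a, 10)) = sqrt(-18*(-1*2)**2/5 - 4*10) = sqrt(-18/5*(-2)**2 - 40) = sqrt(-18/5*4 - 40) = sqrt(-72/5 - 40) = sqrt(-272/5) = 4*I*sqrt(85)/5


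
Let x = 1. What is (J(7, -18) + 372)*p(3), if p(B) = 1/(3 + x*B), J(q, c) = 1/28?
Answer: 10417/168 ≈ 62.006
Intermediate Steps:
J(q, c) = 1/28
p(B) = 1/(3 + B) (p(B) = 1/(3 + 1*B) = 1/(3 + B))
(J(7, -18) + 372)*p(3) = (1/28 + 372)/(3 + 3) = (10417/28)/6 = (10417/28)*(⅙) = 10417/168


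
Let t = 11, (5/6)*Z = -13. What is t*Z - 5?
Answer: -883/5 ≈ -176.60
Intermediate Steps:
Z = -78/5 (Z = (6/5)*(-13) = -78/5 ≈ -15.600)
t*Z - 5 = 11*(-78/5) - 5 = -858/5 - 5 = -883/5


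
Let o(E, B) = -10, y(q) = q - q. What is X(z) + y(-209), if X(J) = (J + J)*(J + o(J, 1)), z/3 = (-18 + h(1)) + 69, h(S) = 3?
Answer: 49248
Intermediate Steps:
y(q) = 0
z = 162 (z = 3*((-18 + 3) + 69) = 3*(-15 + 69) = 3*54 = 162)
X(J) = 2*J*(-10 + J) (X(J) = (J + J)*(J - 10) = (2*J)*(-10 + J) = 2*J*(-10 + J))
X(z) + y(-209) = 2*162*(-10 + 162) + 0 = 2*162*152 + 0 = 49248 + 0 = 49248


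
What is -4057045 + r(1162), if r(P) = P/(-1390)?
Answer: -2819646856/695 ≈ -4.0570e+6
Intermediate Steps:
r(P) = -P/1390 (r(P) = P*(-1/1390) = -P/1390)
-4057045 + r(1162) = -4057045 - 1/1390*1162 = -4057045 - 581/695 = -2819646856/695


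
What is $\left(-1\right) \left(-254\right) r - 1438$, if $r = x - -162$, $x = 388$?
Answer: $138262$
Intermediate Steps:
$r = 550$ ($r = 388 - -162 = 388 + 162 = 550$)
$\left(-1\right) \left(-254\right) r - 1438 = \left(-1\right) \left(-254\right) 550 - 1438 = 254 \cdot 550 - 1438 = 139700 - 1438 = 138262$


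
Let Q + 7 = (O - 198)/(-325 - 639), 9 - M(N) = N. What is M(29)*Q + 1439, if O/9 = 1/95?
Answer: 7211440/4579 ≈ 1574.9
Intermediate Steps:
O = 9/95 ≈ 0.094737
M(N) = 9 - N
Q = -622259/91580 (Q = -7 + (9/95 - 198)/(-325 - 639) = -7 - 18801/95/(-964) = -7 - 18801/95*(-1/964) = -7 + 18801/91580 = -622259/91580 ≈ -6.7947)
M(29)*Q + 1439 = (9 - 1*29)*(-622259/91580) + 1439 = (9 - 29)*(-622259/91580) + 1439 = -20*(-622259/91580) + 1439 = 622259/4579 + 1439 = 7211440/4579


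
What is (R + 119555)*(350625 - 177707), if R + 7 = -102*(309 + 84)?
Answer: 13740410116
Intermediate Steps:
R = -40093 (R = -7 - 102*(309 + 84) = -7 - 102*393 = -7 - 40086 = -40093)
(R + 119555)*(350625 - 177707) = (-40093 + 119555)*(350625 - 177707) = 79462*172918 = 13740410116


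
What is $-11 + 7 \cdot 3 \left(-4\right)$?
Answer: $-95$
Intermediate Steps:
$-11 + 7 \cdot 3 \left(-4\right) = -11 + 21 \left(-4\right) = -11 - 84 = -95$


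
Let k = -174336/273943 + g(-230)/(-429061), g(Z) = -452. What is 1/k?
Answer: -1040161571/660858020 ≈ -1.5740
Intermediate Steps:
k = -660858020/1040161571 (k = -174336/273943 - 452/(-429061) = -174336*1/273943 - 452*(-1/429061) = -174336/273943 + 4/3797 = -660858020/1040161571 ≈ -0.63534)
1/k = 1/(-660858020/1040161571) = -1040161571/660858020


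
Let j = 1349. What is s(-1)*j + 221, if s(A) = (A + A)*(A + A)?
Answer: 5617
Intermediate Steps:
s(A) = 4*A**2 (s(A) = (2*A)*(2*A) = 4*A**2)
s(-1)*j + 221 = (4*(-1)**2)*1349 + 221 = (4*1)*1349 + 221 = 4*1349 + 221 = 5396 + 221 = 5617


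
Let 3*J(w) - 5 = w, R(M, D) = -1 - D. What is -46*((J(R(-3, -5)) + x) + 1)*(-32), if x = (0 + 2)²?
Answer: 11776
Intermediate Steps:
J(w) = 5/3 + w/3
x = 4 (x = 2² = 4)
-46*((J(R(-3, -5)) + x) + 1)*(-32) = -46*(((5/3 + (-1 - 1*(-5))/3) + 4) + 1)*(-32) = -46*(((5/3 + (-1 + 5)/3) + 4) + 1)*(-32) = -46*(((5/3 + (⅓)*4) + 4) + 1)*(-32) = -46*(((5/3 + 4/3) + 4) + 1)*(-32) = -46*((3 + 4) + 1)*(-32) = -46*(7 + 1)*(-32) = -46*8*(-32) = -368*(-32) = 11776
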